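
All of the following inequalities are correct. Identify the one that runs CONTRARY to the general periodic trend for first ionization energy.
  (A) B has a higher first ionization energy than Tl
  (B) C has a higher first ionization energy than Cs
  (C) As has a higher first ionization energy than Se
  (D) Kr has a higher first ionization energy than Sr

(C)

The general trend: first ionization energy increases across a period and decreases down a group.
(A) B (period 2, group 13) vs Tl (period 6, group 13): the stated order agrees with the simple trend.
(B) C (period 2, group 14) vs Cs (period 6, group 1): the stated order agrees with the simple trend.
(C) As (period 4, group 15) vs Se (period 4, group 16): the stated order contradicts the simple trend.
(D) Kr (period 4, group 18) vs Sr (period 5, group 2): the stated order agrees with the simple trend.
The exception is (C): Se (4p⁴) ionizes more easily than half-filled As (4p³).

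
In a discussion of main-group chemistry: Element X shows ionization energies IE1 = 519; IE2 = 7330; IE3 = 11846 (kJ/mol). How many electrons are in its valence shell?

1

Look for the largest jump between consecutive ionization energies: IE2/IE1 ≈ 14.1, far larger than any earlier ratio.
That jump marks the point where a core electron is being removed. So the atom has 1 valence electron.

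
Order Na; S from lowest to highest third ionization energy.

The third ionization energy removes an electron from the +2 ion. For each element: Na²⁺ is already 1 electron into the core; S²⁺ still has 4 valence electrons.
Core electrons are held far more tightly than valence electrons, so Na tops the IE_3 order.
Tabulated IE_3 (kJ/mol): Na 6910, S 3357.
Overall IE_3 order: S < Na.

S, Na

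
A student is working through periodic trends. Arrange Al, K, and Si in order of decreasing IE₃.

IE_3 is the cost of taking one more electron from the +2 cation: Al²⁺ still has 1 valence electron; K²⁺ is already 1 electron into the core; Si²⁺ still has 2 valence electrons.
Pulling an electron out of a noble-gas core costs far more than removing a remaining valence electron, so K sits at the high end of IE_3.
Valence configurations: Al²⁺ [Ne]3s¹, Si²⁺ [Ne]3s².
The numbers (kJ/mol): Al 2745, K 4420, Si 3232.
Hence IE_3: Al < Si < K.

K > Si > Al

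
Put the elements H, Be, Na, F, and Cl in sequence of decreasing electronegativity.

Smaller atoms with higher effective nuclear charge are more electronegative.
Here both period and group differ, so the two effects have to be weighed against each other.
Be > Na: both effects reinforce here, so Be is clearly the higher of the two.
H > Be: the two effects oppose for this pair; the down-group effect wins (2.20 vs 1.57).
Cl > H: period and group pull opposite ways; the across-period shift dominates (3.16 vs 2.20).
F > Cl: F sits above Cl in group 17, so the down-group effect alone puts F higher.
Approximate values (Pauling): H 2.20, Be 1.57, F 3.98, Na 0.93, Cl 3.16.
So from highest to lowest: F > Cl > H > Be > Na.

F > Cl > H > Be > Na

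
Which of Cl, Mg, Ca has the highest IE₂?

Cl

IE_2 is the cost of taking one more electron from the +1 cation: Cl⁺ still has 6 valence electrons; Mg⁺ still has 1 valence electron; Ca⁺ still has 1 valence electron.
All are still removing valence electrons, so compare the +1 ions as you would atoms: IE_2 generally rises across a period (higher Z_eff) and falls down a group (larger shell), subject to the usual subshell exceptions.
Valence configurations: Cl⁺ [Ne]3s²3p⁴, Mg⁺ [Ne]3s¹, Ca⁺ [Ar]4s¹.
Tabulated IE_2 (kJ/mol): Cl 2298, Mg 1451, Ca 1145.
Overall IE_2 order: Ca < Mg < Cl.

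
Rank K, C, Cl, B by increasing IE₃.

After 2 electrons have been removed, what remains? K²⁺ is already 1 electron into the core; C²⁺ still has 2 valence electrons; Cl²⁺ still has 5 valence electrons; B²⁺ still has 1 valence electron.
Usually core removal costs more than valence removal, but here the competition is close: a tightly held n=2 valence electron can cost more to remove than an n=3 core electron, so the actual values have to decide it.
Valence configurations: C²⁺ [He]2s², Cl²⁺ [Ne]3s²3p³, B²⁺ [He]2s¹.
Approximate IE_3 values (kJ/mol): K 4420, C 4620, Cl 3822, B 3660.
Overall IE_3 order: B < Cl < K < C.

B, Cl, K, C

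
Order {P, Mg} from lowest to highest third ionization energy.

P, Mg

The third ionization energy removes an electron from the +2 ion. For each element: P²⁺ still has 3 valence electrons; Mg²⁺ is the bare [Ne] core.
Core electrons are held far more tightly than valence electrons, so Mg tops the IE_3 order.
The numbers (kJ/mol): P 2914, Mg 7733.
Hence IE_3: P < Mg.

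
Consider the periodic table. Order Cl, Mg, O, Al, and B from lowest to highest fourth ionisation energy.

Cl, O, Mg, Al, B

The fourth ionization energy removes an electron from the +3 ion. For each element: Cl³⁺ still has 4 valence electrons; Mg³⁺ is already 1 electron into the core; O³⁺ still has 3 valence electrons; Al³⁺ is the bare [Ne] core; B³⁺ is the bare [He] core.
Breaking into a closed-shell core is much more expensive than removing a leftover valence electron — Mg, Al and B have the largest IE_4 here.
Valence configurations: Cl³⁺ [Ne]3s²3p², O³⁺ [He]2s²2p¹.
Approximate IE_4 values (kJ/mol): Cl 5159, Mg 10543, O 7469, Al 11577, B 25026.
Overall IE_4 order: Cl < O < Mg < Al < B.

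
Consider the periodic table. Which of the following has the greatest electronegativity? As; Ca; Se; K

Se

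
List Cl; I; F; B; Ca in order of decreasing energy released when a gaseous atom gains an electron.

Cl > F > I > B > Ca

Atoms with high Z_eff and room in the valence shell (especially the halogens) have the most exothermic electron affinities.
Neither a single period nor a single group — weigh both effects.
B > Ca: relative to Ca, both the across-period and down-group shifts push B's electron affinity up.
I > B: the two effects oppose for this pair; the across-period effect wins (295 vs 27 kJ/mol).
F > I: they share group 17; the group trend gives F the larger value.
Cl > F: this pair runs against the simple trend — see the exception note.
Note the exception: Cl has a higher electron affinity than F, contrary to the simple trend — F's small 2p subshell makes the incoming electron feel strong e⁻–e⁻ repulsion, so Cl actually releases more energy on gaining an electron.
Tabulated electron affinity (kJ/mol): B 27, F 328, Cl 349, Ca 2, I 295.
So from highest to lowest: Cl > F > I > B > Ca.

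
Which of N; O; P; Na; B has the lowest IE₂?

P

Consider each +1 ion: N⁺ still has 4 valence electrons; O⁺ still has 5 valence electrons; P⁺ still has 4 valence electrons; Na⁺ is the bare [Ne] core; B⁺ still has 2 valence electrons.
Core electrons are held far more tightly than valence electrons, so Na tops the IE_2 order.
Valence configurations: N⁺ [He]2s²2p², O⁺ [He]2s²2p³, P⁺ [Ne]3s²3p², B⁺ [He]2s².
Tabulated IE_2 (kJ/mol): N 2856, O 3388, P 1907, Na 4562, B 2427.
So the second ionization energies run P < B < N < O < Na.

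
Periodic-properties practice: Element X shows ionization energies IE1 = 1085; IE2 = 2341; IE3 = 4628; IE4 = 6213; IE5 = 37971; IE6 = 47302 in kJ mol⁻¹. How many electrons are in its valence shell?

Look for the largest jump between consecutive ionization energies: IE5/IE4 ≈ 6.1, far larger than any earlier ratio.
That jump marks the point where a core electron is being removed. So the atom has 4 valence electrons.

4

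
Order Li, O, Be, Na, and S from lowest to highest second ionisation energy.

Be, S, O, Na, Li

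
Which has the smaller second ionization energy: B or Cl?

After 1 electron has been removed, what remains? B⁺ still has 2 valence electrons; Cl⁺ still has 6 valence electrons.
All are still removing valence electrons, so compare the +1 ions as you would atoms: IE_2 generally rises across a period (higher Z_eff) and falls down a group (larger shell), subject to the usual subshell exceptions.
Valence configurations: B⁺ [He]2s², Cl⁺ [Ne]3s²3p⁴.
Approximate IE_2 values (kJ/mol): B 2427, Cl 2298.
So the second ionization energies run Cl < B.

Cl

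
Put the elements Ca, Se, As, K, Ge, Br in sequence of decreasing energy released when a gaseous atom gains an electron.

K is in period 4, group 1; Ca is in period 4, group 2; Ge is in period 4, group 14; As is in period 4, group 15; Se is in period 4, group 16; Br is in period 4, group 17.
Electron affinity generally becomes more exothermic across a period toward the halogens and less exothermic down a group.
All lie in period 4; the across-period trend (electron affinity increases left to right) applies, with the exception below.
Note the exception: K has a higher electron affinity than Ca, contrary to the simple trend — adding an electron to Ca (ns²) has to open a new, higher-energy np subshell, which is unfavourable.
Note the exception: Ge has a higher electron affinity than As, contrary to the simple trend — adding an electron to As's half-filled 4p³ is unfavourable, so Ge (4p²) has the more exothermic EA.
For reference (kJ/mol): K 48, Ca 2, Ge 119, As 78, Se 195, Br 325.
So from highest to lowest: Br > Se > Ge > As > K > Ca.

Br > Se > Ge > As > K > Ca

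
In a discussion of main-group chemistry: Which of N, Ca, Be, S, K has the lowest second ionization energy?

Ca

The second ionization energy removes an electron from the +1 ion. For each element: N⁺ still has 4 valence electrons; Ca⁺ still has 1 valence electron; Be⁺ still has 1 valence electron; S⁺ still has 5 valence electrons; K⁺ is the bare [Ar] core.
Pulling an electron out of a noble-gas core costs far more than removing a remaining valence electron, so K sits at the high end of IE_2.
Valence configurations: N⁺ [He]2s²2p², Ca⁺ [Ar]4s¹, Be⁺ [He]2s¹, S⁺ [Ne]3s²3p³.
The numbers (kJ/mol): N 2856, Ca 1145, Be 1757, S 2252, K 3052.
Overall IE_2 order: Ca < Be < S < N < K.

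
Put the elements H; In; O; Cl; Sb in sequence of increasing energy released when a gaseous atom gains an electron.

In < H < Sb < O < Cl

Atoms with high Z_eff and room in the valence shell (especially the halogens) have the most exothermic electron affinities.
Neither a single period nor a single group — weigh both effects.
H > In: period and group pull opposite ways; the down-group shift dominates (73 vs 29 kJ/mol).
Sb > H: period and group pull opposite ways; the across-period shift dominates (103 vs 73 kJ/mol).
O > Sb: both effects reinforce here, so O is clearly the higher of the two.
Cl > O: period and group pull opposite ways; the across-period shift dominates (349 vs 141 kJ/mol).
Tabulated electron affinity (kJ/mol): H 73, O 141, Cl 349, In 29, Sb 103.
So from lowest to highest: In < H < Sb < O < Cl.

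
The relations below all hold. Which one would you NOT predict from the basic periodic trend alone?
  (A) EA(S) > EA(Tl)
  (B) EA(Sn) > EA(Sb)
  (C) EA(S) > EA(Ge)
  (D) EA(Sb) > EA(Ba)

The general trend: electron affinity increases across a period and decreases down a group.
(A) S (period 3, group 16) vs Tl (period 6, group 13): the stated order agrees with the simple trend.
(B) Sn (period 5, group 14) vs Sb (period 5, group 15): the stated order contradicts the simple trend.
(C) S (period 3, group 16) vs Ge (period 4, group 14): the stated order agrees with the simple trend.
(D) Sb (period 5, group 15) vs Ba (period 6, group 2): the stated order agrees with the simple trend.
The exception is (B): adding an electron to Sb's half-filled 5p³ is unfavourable, so Sn has the more exothermic EA.

(B)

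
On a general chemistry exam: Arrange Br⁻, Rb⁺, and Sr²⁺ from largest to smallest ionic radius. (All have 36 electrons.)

All of these have 36 electrons, so size is governed by nuclear charge alone: the more protons, the stronger the pull on the same electron cloud, and the smaller the ion.
Nuclear charges: Sr²⁺ (Z=38), Rb⁺ (Z=37), Br⁻ (Z=35).
Largest to smallest: Br⁻ > Rb⁺ > Sr²⁺.

Br⁻ > Rb⁺ > Sr²⁺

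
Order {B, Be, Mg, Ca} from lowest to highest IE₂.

After 1 electron has been removed, what remains? B⁺ still has 2 valence electrons; Be⁺ still has 1 valence electron; Mg⁺ still has 1 valence electron; Ca⁺ still has 1 valence electron.
All are still removing valence electrons, so compare the +1 ions as you would atoms: IE_2 generally rises across a period (higher Z_eff) and falls down a group (larger shell), subject to the usual subshell exceptions.
Valence configurations: B⁺ [He]2s², Be⁺ [He]2s¹, Mg⁺ [Ne]3s¹, Ca⁺ [Ar]4s¹.
Approximate IE_2 values (kJ/mol): B 2427, Be 1757, Mg 1451, Ca 1145.
So the second ionization energies run Ca < Mg < Be < B.

Ca < Mg < Be < B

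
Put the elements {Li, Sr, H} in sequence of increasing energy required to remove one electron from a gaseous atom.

Li, Sr, H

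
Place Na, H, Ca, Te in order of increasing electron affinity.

Ca, Na, H, Te

H is in period 1, group 1; Na is in period 3, group 1; Ca is in period 4, group 2; Te is in period 5, group 16.
EA tends to increase across a period and decrease down a group, though the pattern is less regular than for IE or radius.
These span different periods and groups, so the two trends combine.
Na > Ca: the two effects oppose for this pair; the down-group effect wins (53 vs 2 kJ/mol).
H > Na: they share group 1; the group trend gives H the larger value.
Te > H: the two effects oppose for this pair; the across-period effect wins (190 vs 73 kJ/mol).
Approximate values (kJ/mol): H 73, Na 53, Ca 2, Te 190.
So from lowest to highest: Ca < Na < H < Te.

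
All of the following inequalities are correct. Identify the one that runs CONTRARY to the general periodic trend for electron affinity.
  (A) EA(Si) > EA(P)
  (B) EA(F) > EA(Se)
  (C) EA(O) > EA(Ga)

(A)

The general trend: electron affinity increases across a period and decreases down a group.
(A) Si (period 3, group 14) vs P (period 3, group 15): the stated order contradicts the simple trend.
(B) F (period 2, group 17) vs Se (period 4, group 16): the stated order agrees with the simple trend.
(C) O (period 2, group 16) vs Ga (period 4, group 13): the stated order agrees with the simple trend.
The exception is (A): adding an electron to P's half-filled 3p³ is unfavourable, so Si (3p²) has the more exothermic EA.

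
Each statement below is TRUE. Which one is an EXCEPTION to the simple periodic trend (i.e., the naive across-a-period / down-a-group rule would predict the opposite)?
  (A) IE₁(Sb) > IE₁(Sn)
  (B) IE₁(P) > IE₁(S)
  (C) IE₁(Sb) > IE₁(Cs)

The general trend: first ionization energy increases across a period and decreases down a group.
(A) Sb (period 5, group 15) vs Sn (period 5, group 14): the stated order agrees with the simple trend.
(B) P (period 3, group 15) vs S (period 3, group 16): the stated order contradicts the simple trend.
(C) Sb (period 5, group 15) vs Cs (period 6, group 1): the stated order agrees with the simple trend.
The exception is (B): S (3p⁴) ionizes more easily than half-filled P (3p³) because the paired 3p electron in S is pushed out by e⁻–e⁻ repulsion.

(B)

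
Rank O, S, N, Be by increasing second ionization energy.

Be < S < N < O

After 1 electron has been removed, what remains? O⁺ still has 5 valence electrons; S⁺ still has 5 valence electrons; N⁺ still has 4 valence electrons; Be⁺ still has 1 valence electron.
All are still removing valence electrons, so compare the +1 ions as you would atoms: IE_2 generally rises across a period (higher Z_eff) and falls down a group (larger shell), subject to the usual subshell exceptions.
Valence configurations: O⁺ [He]2s²2p³, S⁺ [Ne]3s²3p³, N⁺ [He]2s²2p², Be⁺ [He]2s¹.
The numbers (kJ/mol): O 3388, S 2252, N 2856, Be 1757.
Overall IE_2 order: Be < S < N < O.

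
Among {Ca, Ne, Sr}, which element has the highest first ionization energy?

Ne is in period 2, group 18; Ca is in period 4, group 2; Sr is in period 5, group 2.
Across a period the outer electron is held more tightly (higher IE₁); down a group it sits in a higher shell, more shielded, and comes off more easily.
Neither a single period nor a single group — weigh both effects.
Ca > Sr: they share group 2; the group trend gives Ca the larger value.
Ne > Ca: relative to Ca, both the across-period and down-group shifts push Ne's first ionization energy up.
For reference (kJ/mol): Ne 2081, Ca 590, Sr 550.
The highest first ionization energy among these belongs to Ne.

Ne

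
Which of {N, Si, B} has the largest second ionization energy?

N

After 1 electron has been removed, what remains? N⁺ still has 4 valence electrons; Si⁺ still has 3 valence electrons; B⁺ still has 2 valence electrons.
All are still removing valence electrons, so compare the +1 ions as you would atoms: IE_2 generally rises across a period (higher Z_eff) and falls down a group (larger shell), subject to the usual subshell exceptions.
Valence configurations: N⁺ [He]2s²2p², Si⁺ [Ne]3s²3p¹, B⁺ [He]2s².
The numbers (kJ/mol): N 2856, Si 1577, B 2427.
So the second ionization energies run Si < B < N.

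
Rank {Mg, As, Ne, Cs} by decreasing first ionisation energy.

Ne, As, Mg, Cs

Ne is in period 2, group 18; Mg is in period 3, group 2; As is in period 4, group 15; Cs is in period 6, group 1.
Removing the outermost electron gets harder across a period and easier down a group.
Neither a single period nor a single group — weigh both effects.
Mg > Cs: relative to Cs, both the across-period and down-group shifts push Mg's first ionization energy up.
As > Mg: period and group pull opposite ways; the across-period shift dominates (947 vs 738 kJ/mol).
Ne > As: relative to As, both the across-period and down-group shifts push Ne's first ionization energy up.
For reference (kJ/mol): Ne 2081, Mg 738, As 947, Cs 376.
So from highest to lowest: Ne > As > Mg > Cs.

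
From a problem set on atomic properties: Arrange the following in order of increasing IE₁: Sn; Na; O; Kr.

O is in period 2, group 16; Na is in period 3, group 1; Kr is in period 4, group 18; Sn is in period 5, group 14.
Removing the outermost electron gets harder across a period and easier down a group.
Neither a single period nor a single group — weigh both effects.
Sn > Na: the two effects oppose for this pair; the across-period effect wins (709 vs 496 kJ/mol).
O > Sn: relative to Sn, both the across-period and down-group shifts push O's first ionization energy up.
Kr > O: the two effects oppose for this pair; the across-period effect wins (1351 vs 1314 kJ/mol).
For reference (kJ/mol): O 1314, Na 496, Kr 1351, Sn 709.
So from lowest to highest: Na < Sn < O < Kr.

Na < Sn < O < Kr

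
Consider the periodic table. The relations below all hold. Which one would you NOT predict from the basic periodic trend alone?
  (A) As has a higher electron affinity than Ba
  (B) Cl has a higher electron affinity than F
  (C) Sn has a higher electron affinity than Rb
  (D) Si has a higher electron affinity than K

(B)

The general trend: electron affinity increases across a period and decreases down a group.
(A) As (period 4, group 15) vs Ba (period 6, group 2): the stated order agrees with the simple trend.
(B) Cl (period 3, group 17) vs F (period 2, group 17): the stated order contradicts the simple trend.
(C) Sn (period 5, group 14) vs Rb (period 5, group 1): the stated order agrees with the simple trend.
(D) Si (period 3, group 14) vs K (period 4, group 1): the stated order agrees with the simple trend.
The exception is (B): F's small 2p subshell makes the incoming electron feel strong e⁻–e⁻ repulsion, so Cl actually releases more energy on gaining an electron.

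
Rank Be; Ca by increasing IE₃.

Ca < Be

IE_3 is the cost of taking one more electron from the +2 cation: Be²⁺ is the bare [He] core; Ca²⁺ is the bare [Ar] core.
All of these are removing an electron from a noble-gas core or deeper; the smaller core (lower principal quantum number) is held far more tightly, and within a period the higher nuclear charge binds the same core more tightly.
The numbers (kJ/mol): Be 14849, Ca 4912.
Hence IE_3: Ca < Be.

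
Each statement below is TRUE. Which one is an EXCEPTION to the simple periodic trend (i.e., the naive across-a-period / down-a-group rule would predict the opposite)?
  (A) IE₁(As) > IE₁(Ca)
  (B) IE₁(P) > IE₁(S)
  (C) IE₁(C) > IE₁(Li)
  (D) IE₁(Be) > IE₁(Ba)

The general trend: IE₁ increases across a period and decreases down a group.
(A) As (period 4, group 15) vs Ca (period 4, group 2): the stated order agrees with the simple trend.
(B) P (period 3, group 15) vs S (period 3, group 16): the stated order contradicts the simple trend.
(C) C (period 2, group 14) vs Li (period 2, group 1): the stated order agrees with the simple trend.
(D) Be (period 2, group 2) vs Ba (period 6, group 2): the stated order agrees with the simple trend.
The exception is (B): S (3p⁴) ionizes more easily than half-filled P (3p³) because the paired 3p electron in S is pushed out by e⁻–e⁻ repulsion.

(B)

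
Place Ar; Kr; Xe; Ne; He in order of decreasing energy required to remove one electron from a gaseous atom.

He is in period 1, group 18; Ne is in period 2, group 18; Ar is in period 3, group 18; Kr is in period 4, group 18; Xe is in period 5, group 18.
IE₁ increases left→right with effective nuclear charge and decreases top→bottom as the valence shell moves farther out.
All are in group 18, so first ionization energy increases up the group.
So from highest to lowest: He > Ne > Ar > Kr > Xe.

He, Ne, Ar, Kr, Xe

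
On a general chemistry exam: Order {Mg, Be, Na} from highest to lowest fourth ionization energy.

After 3 electrons have been removed, what remains? Mg³⁺ is already 1 electron into the core; Be³⁺ is already 1 electron into the core; Na³⁺ is already 2 electrons into the core.
All of these are removing an electron from a noble-gas core or deeper; the smaller core (lower principal quantum number) is held far more tightly, and within a period the higher nuclear charge binds the same core more tightly.
The numbers (kJ/mol): Mg 10543, Be 21007, Na 9543.
Overall IE_4 order: Na < Mg < Be.

Be > Mg > Na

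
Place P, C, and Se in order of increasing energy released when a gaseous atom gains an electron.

C is in period 2, group 14; P is in period 3, group 15; Se is in period 4, group 16.
Adding an electron releases more energy for atoms nearer the top right (short of the noble gases).
A diagonal step moves right (one effect) and down (the opposite effect) at once.
C > P: the two effects oppose for this pair; the down-group effect wins (122 vs 72 kJ/mol).
Se > C: period and group pull opposite ways; the across-period shift dominates (195 vs 122 kJ/mol).
For reference (kJ/mol): C 122, P 72, Se 195.
So from lowest to highest: P < C < Se.

P, C, Se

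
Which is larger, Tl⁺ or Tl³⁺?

Tl⁺

Both ions have Z = 81 protons, but Tl³⁺ has lost more electrons, so its remaining electrons feel a larger effective nuclear charge per electron and are pulled in more tightly.
Higher positive charge → smaller ion, so Tl⁺ > Tl³⁺.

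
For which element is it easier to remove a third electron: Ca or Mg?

Ca

The third ionization energy removes an electron from the +2 ion. For each element: Ca²⁺ is the bare [Ar] core; Mg²⁺ is the bare [Ne] core.
All of these are removing an electron from a noble-gas core or deeper; the smaller core (lower principal quantum number) is held far more tightly, and within a period the higher nuclear charge binds the same core more tightly.
The numbers (kJ/mol): Ca 4912, Mg 7733.
So the third ionization energies run Ca < Mg.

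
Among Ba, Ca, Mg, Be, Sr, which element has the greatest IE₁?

Be

Across a period the outer electron is held more tightly (higher IE₁); down a group it sits in a higher shell, more shielded, and comes off more easily.
All are in group 2, so first ionization energy increases up the group.
The greatest IE₁ among these belongs to Be.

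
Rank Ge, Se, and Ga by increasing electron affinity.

Ga, Ge, Se

Electron affinity generally becomes more exothermic across a period toward the halogens and less exothermic down a group.
All lie in period 4, so electron affinity increases left to right.
So from lowest to highest: Ga < Ge < Se.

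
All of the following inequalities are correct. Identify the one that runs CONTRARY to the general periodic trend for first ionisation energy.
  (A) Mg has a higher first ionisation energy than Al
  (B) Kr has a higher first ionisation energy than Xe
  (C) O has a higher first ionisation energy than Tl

The general trend: first ionisation energy increases across a period and decreases down a group.
(A) Mg (period 3, group 2) vs Al (period 3, group 13): the stated order contradicts the simple trend.
(B) Kr (period 4, group 18) vs Xe (period 5, group 18): the stated order agrees with the simple trend.
(C) O (period 2, group 16) vs Tl (period 6, group 13): the stated order agrees with the simple trend.
The exception is (A): Al's single 3p electron is easier to remove than one from Mg's filled 3s².

(A)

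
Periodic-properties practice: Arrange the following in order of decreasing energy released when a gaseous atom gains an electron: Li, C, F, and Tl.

F > C > Li > Tl

Li is in period 2, group 1; C is in period 2, group 14; F is in period 2, group 17; Tl is in period 6, group 13.
Adding an electron releases more energy for atoms nearer the top right (short of the noble gases).
These span different periods and groups, so the two trends combine.
Li > Tl: the two effects oppose for this pair; the down-group effect wins (60 vs 19 kJ/mol).
C > Li: C lies to the right of Li in period 2, so the across-period effect alone puts C higher.
F > C: both are in period 2; the period trend gives F the larger value.
Tabulated electron affinity (kJ/mol): Li 60, C 122, F 328, Tl 19.
So from highest to lowest: F > C > Li > Tl.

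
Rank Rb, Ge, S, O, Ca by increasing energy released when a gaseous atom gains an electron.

Ca < Rb < Ge < O < S

O is in period 2, group 16; S is in period 3, group 16; Ca is in period 4, group 2; Ge is in period 4, group 14; Rb is in period 5, group 1.
EA tends to increase across a period and decrease down a group, though the pattern is less regular than for IE or radius.
Here both period and group differ, so the two effects have to be weighed against each other.
Rb > Ca: this pair runs against the simple trend — see the exception note.
Ge > Rb: both effects reinforce here, so Ge is clearly the higher of the two.
O > Ge: relative to Ge, both the across-period and down-group shifts push O's electron affinity up.
S > O: this pair runs against the simple trend — see the exception note.
Note the exception: Rb has a higher electron affinity than Ca, contrary to the simple trend — adding an electron to Ca (ns²) has to open a new, higher-energy np subshell, which is unfavourable.
Note the exception: S has a higher electron affinity than O, contrary to the simple trend — the compact 2p subshell of O repels the added electron more than S's larger 3p does.
For reference (kJ/mol): O 141, S 200, Ca 2, Ge 119, Rb 47.
So from lowest to highest: Ca < Rb < Ge < O < S.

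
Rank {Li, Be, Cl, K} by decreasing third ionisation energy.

Consider each +2 ion: Li²⁺ is already 1 electron into the core; Be²⁺ is the bare [He] core; Cl²⁺ still has 5 valence electrons; K²⁺ is already 1 electron into the core.
Core electrons are held far more tightly than valence electrons, so K, Li and Be top the IE_3 order.
Tabulated IE_3 (kJ/mol): Li 11815, Be 14849, Cl 3822, K 4420.
So the third ionization energies run Cl < K < Li < Be.

Be, Li, K, Cl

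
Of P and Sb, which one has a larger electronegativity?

P

Electronegativity increases across a period and decreases down a group, tracking effective nuclear charge and atomic size.
All are in group 15, so electronegativity increases up the group.
So P has the larger electronegativity (P > Sb).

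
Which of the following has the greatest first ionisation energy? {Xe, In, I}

IE₁ increases left→right with effective nuclear charge and decreases top→bottom as the valence shell moves farther out.
All lie in period 5, so first ionization energy increases left to right.
The greatest first ionisation energy among these belongs to Xe.

Xe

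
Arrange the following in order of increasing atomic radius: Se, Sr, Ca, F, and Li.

F < Se < Li < Ca < Sr

Li is in period 2, group 1; F is in period 2, group 17; Ca is in period 4, group 2; Se is in period 4, group 16; Sr is in period 5, group 2.
Radius decreases left→right (rising Z_eff, same n) and increases top→bottom (higher n).
Here both period and group differ, so the two effects have to be weighed against each other.
Se > F: relative to F, both the across-period and down-group shifts push Se's atomic radius up.
Li > Se: period and group pull opposite ways; the across-period shift dominates (133 vs 116 pm).
Ca > Li: the two effects oppose for this pair; the down-group effect wins (171 vs 133 pm).
Sr > Ca: Sr sits below Ca in group 2, so the down-group effect alone puts Sr larger.
Tabulated atomic radius (pm): Li 133, F 64, Ca 171, Se 116, Sr 185.
So from smallest to largest: F < Se < Li < Ca < Sr.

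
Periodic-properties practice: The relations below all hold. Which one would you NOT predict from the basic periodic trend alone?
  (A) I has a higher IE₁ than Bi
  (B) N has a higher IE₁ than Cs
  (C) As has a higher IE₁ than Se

The general trend: IE₁ increases across a period and decreases down a group.
(A) I (period 5, group 17) vs Bi (period 6, group 15): the stated order agrees with the simple trend.
(B) N (period 2, group 15) vs Cs (period 6, group 1): the stated order agrees with the simple trend.
(C) As (period 4, group 15) vs Se (period 4, group 16): the stated order contradicts the simple trend.
The exception is (C): Se (4p⁴) ionizes more easily than half-filled As (4p³).

(C)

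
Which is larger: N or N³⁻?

N³⁻

Forming N³⁻ adds 3 electrons to N. More electron–electron repulsion in the same shell, with unchanged nuclear charge, lets the cloud expand.
An anion is larger than its parent atom: N³⁻ > N.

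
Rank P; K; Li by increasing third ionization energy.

P < K < Li

IE_3 is the cost of taking one more electron from the +2 cation: P²⁺ still has 3 valence electrons; K²⁺ is already 1 electron into the core; Li²⁺ is already 1 electron into the core.
Core electrons are held far more tightly than valence electrons, so K and Li top the IE_3 order.
Approximate IE_3 values (kJ/mol): P 2914, K 4420, Li 11815.
So the third ionization energies run P < K < Li.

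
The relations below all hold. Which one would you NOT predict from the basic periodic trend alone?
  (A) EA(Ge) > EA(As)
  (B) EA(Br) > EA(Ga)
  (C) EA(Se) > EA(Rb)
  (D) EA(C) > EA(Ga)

The general trend: electron affinity increases across a period and decreases down a group.
(A) Ge (period 4, group 14) vs As (period 4, group 15): the stated order contradicts the simple trend.
(B) Br (period 4, group 17) vs Ga (period 4, group 13): the stated order agrees with the simple trend.
(C) Se (period 4, group 16) vs Rb (period 5, group 1): the stated order agrees with the simple trend.
(D) C (period 2, group 14) vs Ga (period 4, group 13): the stated order agrees with the simple trend.
The exception is (A): adding an electron to As's half-filled 4p³ is unfavourable, so Ge (4p²) has the more exothermic EA.

(A)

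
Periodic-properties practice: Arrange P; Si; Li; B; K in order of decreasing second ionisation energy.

Li > K > B > P > Si

After 1 electron has been removed, what remains? P⁺ still has 4 valence electrons; Si⁺ still has 3 valence electrons; Li⁺ is the bare [He] core; B⁺ still has 2 valence electrons; K⁺ is the bare [Ar] core.
Pulling an electron out of a noble-gas core costs far more than removing a remaining valence electron, so K and Li sit at the high end of IE_2.
Valence configurations: P⁺ [Ne]3s²3p², Si⁺ [Ne]3s²3p¹, B⁺ [He]2s².
Tabulated IE_2 (kJ/mol): P 1907, Si 1577, Li 7298, B 2427, K 3052.
Hence IE_2: Si < P < B < K < Li.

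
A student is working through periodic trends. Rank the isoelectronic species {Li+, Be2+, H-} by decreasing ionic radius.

H- > Li+ > Be2+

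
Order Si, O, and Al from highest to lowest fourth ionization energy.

Consider each +3 ion: Si³⁺ still has 1 valence electron; O³⁺ still has 3 valence electrons; Al³⁺ is the bare [Ne] core.
Core electrons are held far more tightly than valence electrons, so Al tops the IE_4 order.
Valence configurations: Si³⁺ [Ne]3s¹, O³⁺ [He]2s²2p¹.
Approximate IE_4 values (kJ/mol): Si 4356, O 7469, Al 11577.
Overall IE_4 order: Si < O < Al.

Al > O > Si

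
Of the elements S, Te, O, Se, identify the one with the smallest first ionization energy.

Te

Removing the outermost electron gets harder across a period and easier down a group.
All are in group 16, so first ionization energy increases up the group.
The smallest first ionization energy among these belongs to Te.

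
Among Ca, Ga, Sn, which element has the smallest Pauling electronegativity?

Ca is in period 4, group 2; Ga is in period 4, group 13; Sn is in period 5, group 14.
Smaller atoms with higher effective nuclear charge are more electronegative.
Neither a single period nor a single group — weigh both effects.
Ga > Ca: both are in period 4; the period trend gives Ga the larger value.
Sn > Ga: period and group pull opposite ways; the across-period shift dominates (1.96 vs 1.81).
For reference (Pauling): Ca 1.00, Ga 1.81, Sn 1.96.
The smallest Pauling electronegativity among these belongs to Ca.

Ca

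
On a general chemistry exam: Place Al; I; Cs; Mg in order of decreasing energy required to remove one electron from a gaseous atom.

I > Mg > Al > Cs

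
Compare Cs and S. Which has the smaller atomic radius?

S

S is in period 3, group 16; Cs is in period 6, group 1.
Atomic radius shrinks across a period as nuclear charge pulls the same shell inward, and grows down a group as new shells are added.
These span different periods and groups, so the two trends combine.
Cs > S: relative to S, both the across-period and down-group shifts push Cs's atomic radius up.
For reference (pm): S 103, Cs 232.
So S has the smaller atomic radius (S < Cs).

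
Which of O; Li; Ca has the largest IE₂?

Li

Consider each +1 ion: O⁺ still has 5 valence electrons; Li⁺ is the bare [He] core; Ca⁺ still has 1 valence electron.
Pulling an electron out of a noble-gas core costs far more than removing a remaining valence electron, so Li sits at the high end of IE_2.
Valence configurations: O⁺ [He]2s²2p³, Ca⁺ [Ar]4s¹.
The numbers (kJ/mol): O 3388, Li 7298, Ca 1145.
Putting it together, IE_2: Ca < O < Li.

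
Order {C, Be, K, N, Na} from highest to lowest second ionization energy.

The second ionization energy removes an electron from the +1 ion. For each element: C⁺ still has 3 valence electrons; Be⁺ still has 1 valence electron; K⁺ is the bare [Ar] core; N⁺ still has 4 valence electrons; Na⁺ is the bare [Ne] core.
Pulling an electron out of a noble-gas core costs far more than removing a remaining valence electron, so K and Na sit at the high end of IE_2.
Valence configurations: C⁺ [He]2s²2p¹, Be⁺ [He]2s¹, N⁺ [He]2s²2p².
Approximate IE_2 values (kJ/mol): C 2353, Be 1757, K 3052, N 2856, Na 4562.
Putting it together, IE_2: Be < C < N < K < Na.

Na, K, N, C, Be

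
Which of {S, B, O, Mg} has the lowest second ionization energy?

Mg

The second ionization energy removes an electron from the +1 ion. For each element: S⁺ still has 5 valence electrons; B⁺ still has 2 valence electrons; O⁺ still has 5 valence electrons; Mg⁺ still has 1 valence electron.
All are still removing valence electrons, so compare the +1 ions as you would atoms: IE_2 generally rises across a period (higher Z_eff) and falls down a group (larger shell), subject to the usual subshell exceptions.
Valence configurations: S⁺ [Ne]3s²3p³, B⁺ [He]2s², O⁺ [He]2s²2p³, Mg⁺ [Ne]3s¹.
Tabulated IE_2 (kJ/mol): S 2252, B 2427, O 3388, Mg 1451.
Overall IE_2 order: Mg < S < B < O.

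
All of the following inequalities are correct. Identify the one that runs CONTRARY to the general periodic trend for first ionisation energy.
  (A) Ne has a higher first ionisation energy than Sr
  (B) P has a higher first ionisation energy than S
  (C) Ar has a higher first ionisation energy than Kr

The general trend: first ionisation energy increases across a period and decreases down a group.
(A) Ne (period 2, group 18) vs Sr (period 5, group 2): the stated order agrees with the simple trend.
(B) P (period 3, group 15) vs S (period 3, group 16): the stated order contradicts the simple trend.
(C) Ar (period 3, group 18) vs Kr (period 4, group 18): the stated order agrees with the simple trend.
The exception is (B): S (3p⁴) ionizes more easily than half-filled P (3p³) because the paired 3p electron in S is pushed out by e⁻–e⁻ repulsion.

(B)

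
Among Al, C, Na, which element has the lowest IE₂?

IE_2 is the cost of taking one more electron from the +1 cation: Al⁺ still has 2 valence electrons; C⁺ still has 3 valence electrons; Na⁺ is the bare [Ne] core.
Pulling an electron out of a noble-gas core costs far more than removing a remaining valence electron, so Na sits at the high end of IE_2.
Valence configurations: Al⁺ [Ne]3s², C⁺ [He]2s²2p¹.
The numbers (kJ/mol): Al 1817, C 2353, Na 4562.
Overall IE_2 order: Al < C < Na.

Al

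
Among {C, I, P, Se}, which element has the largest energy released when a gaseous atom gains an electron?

EA tends to increase across a period and decrease down a group, though the pattern is less regular than for IE or radius.
These sit on a diagonal, where the across-period and down-group effects partly cancel.
C > P: the two effects oppose for this pair; the down-group effect wins (122 vs 72 kJ/mol).
Se > C: the two effects oppose for this pair; the across-period effect wins (195 vs 122 kJ/mol).
I > Se: period and group pull opposite ways; the across-period shift dominates (295 vs 195 kJ/mol).
Tabulated electron affinity (kJ/mol): C 122, P 72, Se 195, I 295.
The largest energy released when a gaseous atom gains an electron among these belongs to I.

I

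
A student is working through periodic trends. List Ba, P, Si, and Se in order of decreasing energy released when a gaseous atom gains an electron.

Si is in period 3, group 14; P is in period 3, group 15; Se is in period 4, group 16; Ba is in period 6, group 2.
Electron affinity generally becomes more exothermic across a period toward the halogens and less exothermic down a group.
Here both period and group differ, so the two effects have to be weighed against each other.
P > Ba: both effects reinforce here, so P is clearly the higher of the two.
Si > P: this pair runs against the simple trend — see the exception note.
Se > Si: period and group pull opposite ways; the across-period shift dominates (195 vs 134 kJ/mol).
Note the exception: Si has a higher electron affinity than P, contrary to the simple trend — adding an electron to P's half-filled 3p³ is unfavourable, so Si (3p²) has the more exothermic EA.
Tabulated electron affinity (kJ/mol): Si 134, P 72, Se 195, Ba 14.
So from highest to lowest: Se > Si > P > Ba.

Se > Si > P > Ba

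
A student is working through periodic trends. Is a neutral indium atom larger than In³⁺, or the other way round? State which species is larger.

Forming In³⁺ removes 3 electrons from In. Fewer electrons for the same nuclear charge means less shielding and a higher Z_eff on the remaining electrons, and for main-group metals the entire outer shell is lost.
A cation is smaller than its parent atom: In³⁺ < In.

In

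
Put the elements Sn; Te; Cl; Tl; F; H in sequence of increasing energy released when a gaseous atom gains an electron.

Tl < H < Sn < Te < F < Cl

Atoms with high Z_eff and room in the valence shell (especially the halogens) have the most exothermic electron affinities.
These span different periods and groups, so the two trends combine.
H > Tl: period and group pull opposite ways; the down-group shift dominates (73 vs 19 kJ/mol).
Sn > H: the two effects oppose for this pair; the across-period effect wins (107 vs 73 kJ/mol).
Te > Sn: Te lies to the right of Sn in period 5, so the across-period effect alone puts Te higher.
F > Te: relative to Te, both the across-period and down-group shifts push F's electron affinity up.
Cl > F: this pair runs against the simple trend — see the exception note.
Note the exception: Cl has a higher electron affinity than F, contrary to the simple trend — F's small 2p subshell makes the incoming electron feel strong e⁻–e⁻ repulsion, so Cl actually releases more energy on gaining an electron.
For reference (kJ/mol): H 73, F 328, Cl 349, Sn 107, Te 190, Tl 19.
So from lowest to highest: Tl < H < Sn < Te < F < Cl.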